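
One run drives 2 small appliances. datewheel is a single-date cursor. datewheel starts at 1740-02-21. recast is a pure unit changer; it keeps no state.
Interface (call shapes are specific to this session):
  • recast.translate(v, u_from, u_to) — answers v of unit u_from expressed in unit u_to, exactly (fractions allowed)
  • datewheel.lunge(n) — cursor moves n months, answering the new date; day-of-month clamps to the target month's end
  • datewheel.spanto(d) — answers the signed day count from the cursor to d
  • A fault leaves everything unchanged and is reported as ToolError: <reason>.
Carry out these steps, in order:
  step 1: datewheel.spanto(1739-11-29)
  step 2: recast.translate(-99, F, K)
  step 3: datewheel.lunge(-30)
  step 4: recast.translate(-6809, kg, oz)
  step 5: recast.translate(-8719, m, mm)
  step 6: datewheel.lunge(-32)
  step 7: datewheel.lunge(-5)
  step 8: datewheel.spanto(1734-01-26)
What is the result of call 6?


Answer: 1734-12-21

Derivation:
;; spanto(d='1739-11-29') => -84
;; translate(v='-99', u_from='F', u_to='K') => 36067/180
;; lunge(n='-30') => 1737-08-21
;; translate(v='-6809', u_from='kg', u_to='oz') => -990400000000/4123567
;; translate(v='-8719', u_from='m', u_to='mm') => -8719000
;; lunge(n='-32') => 1734-12-21
;; lunge(n='-5') => 1734-07-21
;; spanto(d='1734-01-26') => -176


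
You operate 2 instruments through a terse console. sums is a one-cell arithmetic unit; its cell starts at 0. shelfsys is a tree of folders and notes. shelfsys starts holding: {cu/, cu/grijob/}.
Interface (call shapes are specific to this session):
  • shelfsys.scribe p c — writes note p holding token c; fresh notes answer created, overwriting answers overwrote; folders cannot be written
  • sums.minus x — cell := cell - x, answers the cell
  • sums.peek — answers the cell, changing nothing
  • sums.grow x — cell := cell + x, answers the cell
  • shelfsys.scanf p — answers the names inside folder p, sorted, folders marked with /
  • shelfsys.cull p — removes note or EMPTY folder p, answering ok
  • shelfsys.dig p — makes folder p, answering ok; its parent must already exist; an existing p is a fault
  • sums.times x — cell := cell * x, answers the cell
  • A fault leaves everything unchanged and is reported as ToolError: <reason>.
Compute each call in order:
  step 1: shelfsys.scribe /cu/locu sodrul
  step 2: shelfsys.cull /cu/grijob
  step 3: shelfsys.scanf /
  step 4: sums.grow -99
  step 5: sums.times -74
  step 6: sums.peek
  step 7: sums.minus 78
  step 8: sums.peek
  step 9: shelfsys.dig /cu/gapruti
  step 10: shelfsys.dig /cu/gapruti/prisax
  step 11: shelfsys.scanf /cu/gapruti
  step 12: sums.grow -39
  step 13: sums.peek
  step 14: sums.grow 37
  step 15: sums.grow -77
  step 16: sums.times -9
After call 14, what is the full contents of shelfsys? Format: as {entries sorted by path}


Answer: {cu/, cu/gapruti/, cu/gapruti/prisax/, cu/locu=sodrul}

Derivation:
// 1. scribe(p='/cu/locu', c='sodrul') -> created
// 2. cull(p='/cu/grijob') -> ok
// 3. scanf(p='/') -> [cu/]
// 4. grow(x='-99') -> -99
// 5. times(x='-74') -> 7326
// 6. peek() -> 7326
// 7. minus(x='78') -> 7248
// 8. peek() -> 7248
// 9. dig(p='/cu/gapruti') -> ok
// 10. dig(p='/cu/gapruti/prisax') -> ok
// 11. scanf(p='/cu/gapruti') -> [prisax/]
// 12. grow(x='-39') -> 7209
// 13. peek() -> 7209
// 14. grow(x='37') -> 7246
// 15. grow(x='-77') -> 7169
// 16. times(x='-9') -> -64521


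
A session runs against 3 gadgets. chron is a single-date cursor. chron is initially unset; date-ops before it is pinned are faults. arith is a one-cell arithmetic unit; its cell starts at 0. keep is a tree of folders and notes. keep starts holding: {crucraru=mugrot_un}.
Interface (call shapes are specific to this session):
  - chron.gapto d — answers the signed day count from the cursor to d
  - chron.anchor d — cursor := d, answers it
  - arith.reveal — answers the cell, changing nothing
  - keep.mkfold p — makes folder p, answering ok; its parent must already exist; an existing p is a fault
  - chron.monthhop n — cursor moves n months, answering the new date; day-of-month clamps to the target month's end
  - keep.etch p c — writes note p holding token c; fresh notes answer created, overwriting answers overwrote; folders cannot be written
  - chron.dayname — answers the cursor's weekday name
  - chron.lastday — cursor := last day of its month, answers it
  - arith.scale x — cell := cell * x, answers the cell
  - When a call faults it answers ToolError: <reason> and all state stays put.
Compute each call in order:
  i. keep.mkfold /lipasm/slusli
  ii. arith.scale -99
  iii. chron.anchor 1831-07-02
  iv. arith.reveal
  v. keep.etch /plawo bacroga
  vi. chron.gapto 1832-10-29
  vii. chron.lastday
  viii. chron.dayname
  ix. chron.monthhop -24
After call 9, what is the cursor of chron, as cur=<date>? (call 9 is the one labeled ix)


$ mkfold /lipasm/slusli
= ToolError: no parent
$ scale -99
= 0
$ anchor 1831-07-02
= 1831-07-02
$ reveal
= 0
$ etch /plawo bacroga
= created
$ gapto 1832-10-29
= 485
$ lastday
= 1831-07-31
$ dayname
= Sunday
$ monthhop -24
= 1829-07-31

Answer: cur=1829-07-31


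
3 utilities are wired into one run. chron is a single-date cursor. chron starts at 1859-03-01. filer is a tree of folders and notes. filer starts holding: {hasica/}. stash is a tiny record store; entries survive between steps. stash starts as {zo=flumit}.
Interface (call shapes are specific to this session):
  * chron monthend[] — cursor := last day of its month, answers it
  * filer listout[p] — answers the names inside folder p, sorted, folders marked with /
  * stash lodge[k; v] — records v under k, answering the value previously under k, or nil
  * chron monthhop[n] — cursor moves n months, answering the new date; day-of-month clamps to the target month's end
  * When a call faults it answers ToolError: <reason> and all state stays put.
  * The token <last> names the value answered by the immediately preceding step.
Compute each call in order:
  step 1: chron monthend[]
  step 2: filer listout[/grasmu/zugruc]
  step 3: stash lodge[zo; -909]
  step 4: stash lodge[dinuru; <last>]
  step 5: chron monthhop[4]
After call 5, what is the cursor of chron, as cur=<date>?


Now I run chron monthend, and get 1859-03-31.
Calling filer listout using /grasmu/zugruc, → ToolError: not found.
Then stash lodge using zo, -909, and observe flumit.
I use stash lodge using dinuru, <last>, which returns nil.
I invoke chron monthhop using 4, — result: 1859-07-31.

Answer: cur=1859-07-31


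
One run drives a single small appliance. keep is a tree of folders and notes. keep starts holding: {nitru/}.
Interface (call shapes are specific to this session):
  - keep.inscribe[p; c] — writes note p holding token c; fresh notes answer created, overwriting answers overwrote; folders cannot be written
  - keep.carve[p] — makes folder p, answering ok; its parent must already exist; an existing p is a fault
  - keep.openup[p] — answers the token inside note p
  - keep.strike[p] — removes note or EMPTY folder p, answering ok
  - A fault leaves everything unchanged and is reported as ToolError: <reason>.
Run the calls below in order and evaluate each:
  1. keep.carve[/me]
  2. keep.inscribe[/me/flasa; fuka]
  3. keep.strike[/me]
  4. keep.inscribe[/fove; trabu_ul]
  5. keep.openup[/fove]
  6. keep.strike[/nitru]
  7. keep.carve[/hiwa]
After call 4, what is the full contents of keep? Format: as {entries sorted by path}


> keep.carve p→/me
= ok
> keep.inscribe p→/me/flasa c→fuka
= created
> keep.strike p→/me
= ToolError: not empty
> keep.inscribe p→/fove c→trabu_ul
= created
> keep.openup p→/fove
= trabu_ul
> keep.strike p→/nitru
= ok
> keep.carve p→/hiwa
= ok

Answer: {fove=trabu_ul, me/, me/flasa=fuka, nitru/}


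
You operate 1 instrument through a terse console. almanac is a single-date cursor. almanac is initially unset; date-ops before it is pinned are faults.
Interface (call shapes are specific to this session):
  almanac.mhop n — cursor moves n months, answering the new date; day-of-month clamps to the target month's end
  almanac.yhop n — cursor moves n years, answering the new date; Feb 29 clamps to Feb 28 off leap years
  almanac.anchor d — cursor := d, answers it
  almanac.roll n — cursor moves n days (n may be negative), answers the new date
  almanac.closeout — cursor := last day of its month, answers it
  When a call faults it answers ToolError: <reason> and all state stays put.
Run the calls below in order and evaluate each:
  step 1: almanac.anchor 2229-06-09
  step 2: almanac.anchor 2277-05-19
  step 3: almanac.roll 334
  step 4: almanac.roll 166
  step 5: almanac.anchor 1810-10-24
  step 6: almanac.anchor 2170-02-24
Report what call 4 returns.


Answer: 2278-10-01

Derivation:
! 1. almanac.anchor(d='2229-06-09') == 2229-06-09
! 2. almanac.anchor(d='2277-05-19') == 2277-05-19
! 3. almanac.roll(n='334') == 2278-04-18
! 4. almanac.roll(n='166') == 2278-10-01
! 5. almanac.anchor(d='1810-10-24') == 1810-10-24
! 6. almanac.anchor(d='2170-02-24') == 2170-02-24


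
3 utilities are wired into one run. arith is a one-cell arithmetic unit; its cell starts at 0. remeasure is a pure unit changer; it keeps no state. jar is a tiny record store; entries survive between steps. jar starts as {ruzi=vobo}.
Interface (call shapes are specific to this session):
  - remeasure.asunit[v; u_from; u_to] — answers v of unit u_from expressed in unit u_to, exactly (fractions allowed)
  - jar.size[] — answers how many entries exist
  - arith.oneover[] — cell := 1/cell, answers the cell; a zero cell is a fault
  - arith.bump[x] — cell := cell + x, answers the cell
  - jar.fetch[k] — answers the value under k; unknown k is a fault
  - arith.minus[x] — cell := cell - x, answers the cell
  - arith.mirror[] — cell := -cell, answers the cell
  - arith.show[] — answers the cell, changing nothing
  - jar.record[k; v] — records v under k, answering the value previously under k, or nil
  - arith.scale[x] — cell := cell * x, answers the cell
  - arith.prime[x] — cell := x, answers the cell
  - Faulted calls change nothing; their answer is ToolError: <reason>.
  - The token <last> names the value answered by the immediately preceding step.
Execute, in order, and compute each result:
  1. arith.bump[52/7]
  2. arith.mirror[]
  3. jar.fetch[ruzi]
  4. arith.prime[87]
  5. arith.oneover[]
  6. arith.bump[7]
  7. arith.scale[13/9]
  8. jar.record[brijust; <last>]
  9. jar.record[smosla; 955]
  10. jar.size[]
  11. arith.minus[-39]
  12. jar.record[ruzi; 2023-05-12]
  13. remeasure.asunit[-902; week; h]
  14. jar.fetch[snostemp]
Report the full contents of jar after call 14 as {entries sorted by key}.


Do: arith.bump[x→52/7]
See: 52/7
Do: arith.mirror[]
See: -52/7
Do: jar.fetch[k→ruzi]
See: vobo
Do: arith.prime[x→87]
See: 87
Do: arith.oneover[]
See: 1/87
Do: arith.bump[x→7]
See: 610/87
Do: arith.scale[x→13/9]
See: 7930/783
Do: jar.record[k→brijust; v→<last>]
See: nil
Do: jar.record[k→smosla; v→955]
See: nil
Do: jar.size[]
See: 3
Do: arith.minus[x→-39]
See: 38467/783
Do: jar.record[k→ruzi; v→2023-05-12]
See: vobo
Do: remeasure.asunit[v→-902; u_from→week; u_to→h]
See: -151536
Do: jar.fetch[k→snostemp]
See: ToolError: no such key snostemp

Answer: {brijust=7930/783, ruzi=2023-05-12, smosla=955}


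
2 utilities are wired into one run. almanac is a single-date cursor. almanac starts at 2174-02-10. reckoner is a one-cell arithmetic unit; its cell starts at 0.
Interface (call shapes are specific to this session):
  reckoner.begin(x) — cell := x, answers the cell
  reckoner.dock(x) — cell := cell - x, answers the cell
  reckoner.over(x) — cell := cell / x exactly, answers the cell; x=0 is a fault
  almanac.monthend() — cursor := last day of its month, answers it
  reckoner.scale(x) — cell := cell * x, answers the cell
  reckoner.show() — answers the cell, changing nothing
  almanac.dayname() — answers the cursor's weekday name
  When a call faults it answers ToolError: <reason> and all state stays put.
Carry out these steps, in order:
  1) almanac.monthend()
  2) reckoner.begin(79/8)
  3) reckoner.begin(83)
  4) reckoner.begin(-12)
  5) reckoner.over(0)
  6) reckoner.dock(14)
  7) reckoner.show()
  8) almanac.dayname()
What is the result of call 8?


Answer: Monday

Derivation:
-> almanac.monthend()
<- 2174-02-28
-> reckoner.begin(x: 79/8)
<- 79/8
-> reckoner.begin(x: 83)
<- 83
-> reckoner.begin(x: -12)
<- -12
-> reckoner.over(x: 0)
<- ToolError: division by zero
-> reckoner.dock(x: 14)
<- -26
-> reckoner.show()
<- -26
-> almanac.dayname()
<- Monday


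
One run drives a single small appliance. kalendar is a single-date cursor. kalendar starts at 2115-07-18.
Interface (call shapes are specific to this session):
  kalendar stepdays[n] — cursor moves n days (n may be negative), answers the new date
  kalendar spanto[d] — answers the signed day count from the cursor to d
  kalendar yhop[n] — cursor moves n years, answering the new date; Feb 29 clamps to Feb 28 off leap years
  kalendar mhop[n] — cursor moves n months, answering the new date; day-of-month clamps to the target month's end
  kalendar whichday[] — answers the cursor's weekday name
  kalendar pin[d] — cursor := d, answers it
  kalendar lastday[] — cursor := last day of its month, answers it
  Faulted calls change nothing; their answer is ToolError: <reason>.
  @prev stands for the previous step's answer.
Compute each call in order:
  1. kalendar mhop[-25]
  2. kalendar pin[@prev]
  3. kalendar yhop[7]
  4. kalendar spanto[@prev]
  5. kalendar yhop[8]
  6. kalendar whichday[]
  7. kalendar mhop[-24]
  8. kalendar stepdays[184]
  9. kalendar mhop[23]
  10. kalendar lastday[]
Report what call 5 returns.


Answer: 2128-06-18

Derivation:
I invoke kalendar mhop on n→-25, and see 2113-06-18.
Using kalendar pin on d→@prev, and see 2113-06-18.
Invoking kalendar yhop on n→7, — result: 2120-06-18.
I try kalendar spanto on d→@prev, and observe 0.
I call kalendar yhop on n→8, which returns 2128-06-18.
I call kalendar whichday(), which returns Friday.
Invoking kalendar mhop on n→-24, — result: 2126-06-18.
I call kalendar stepdays on n→184, yielding 2126-12-19.
I call kalendar mhop on n→23, and see 2128-11-19.
Using kalendar lastday, and observe 2128-11-30.


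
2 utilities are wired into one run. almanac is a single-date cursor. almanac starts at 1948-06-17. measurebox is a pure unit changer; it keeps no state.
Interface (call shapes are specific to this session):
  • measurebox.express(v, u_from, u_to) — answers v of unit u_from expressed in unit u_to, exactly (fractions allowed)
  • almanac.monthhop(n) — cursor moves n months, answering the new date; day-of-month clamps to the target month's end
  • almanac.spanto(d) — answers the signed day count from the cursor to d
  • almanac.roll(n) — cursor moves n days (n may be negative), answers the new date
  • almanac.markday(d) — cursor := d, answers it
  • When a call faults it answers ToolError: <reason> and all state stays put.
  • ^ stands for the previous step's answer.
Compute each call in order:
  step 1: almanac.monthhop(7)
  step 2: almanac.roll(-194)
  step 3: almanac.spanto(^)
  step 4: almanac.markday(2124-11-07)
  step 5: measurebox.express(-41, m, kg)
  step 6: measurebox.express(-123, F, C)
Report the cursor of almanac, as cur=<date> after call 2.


Answer: cur=1948-07-07

Derivation:
Act: almanac.monthhop[n=7]
Obs: 1949-01-17
Act: almanac.roll[n=-194]
Obs: 1948-07-07
Act: almanac.spanto[d=^]
Obs: 0
Act: almanac.markday[d=2124-11-07]
Obs: 2124-11-07
Act: measurebox.express[v=-41; u_from=m; u_to=kg]
Obs: ToolError: incompatible units
Act: measurebox.express[v=-123; u_from=F; u_to=C]
Obs: -775/9


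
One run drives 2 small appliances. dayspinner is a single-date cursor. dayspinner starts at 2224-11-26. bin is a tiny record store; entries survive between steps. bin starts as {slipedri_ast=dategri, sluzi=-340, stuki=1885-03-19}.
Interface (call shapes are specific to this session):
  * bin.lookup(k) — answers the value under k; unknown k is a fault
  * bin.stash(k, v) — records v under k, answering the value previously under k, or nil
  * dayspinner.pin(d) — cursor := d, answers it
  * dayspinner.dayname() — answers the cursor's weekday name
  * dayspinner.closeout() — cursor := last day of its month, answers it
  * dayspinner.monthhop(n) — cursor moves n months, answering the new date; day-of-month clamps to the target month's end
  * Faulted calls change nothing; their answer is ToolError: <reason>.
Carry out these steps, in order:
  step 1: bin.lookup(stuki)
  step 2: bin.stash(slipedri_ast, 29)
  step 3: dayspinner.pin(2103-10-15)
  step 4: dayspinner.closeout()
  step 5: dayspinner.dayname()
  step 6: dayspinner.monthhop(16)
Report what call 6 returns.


CALL lookup[k='stuki']
RET  1885-03-19
CALL stash[k='slipedri_ast'; v='29']
RET  dategri
CALL pin[d='2103-10-15']
RET  2103-10-15
CALL closeout[]
RET  2103-10-31
CALL dayname[]
RET  Wednesday
CALL monthhop[n='16']
RET  2105-02-28

Answer: 2105-02-28


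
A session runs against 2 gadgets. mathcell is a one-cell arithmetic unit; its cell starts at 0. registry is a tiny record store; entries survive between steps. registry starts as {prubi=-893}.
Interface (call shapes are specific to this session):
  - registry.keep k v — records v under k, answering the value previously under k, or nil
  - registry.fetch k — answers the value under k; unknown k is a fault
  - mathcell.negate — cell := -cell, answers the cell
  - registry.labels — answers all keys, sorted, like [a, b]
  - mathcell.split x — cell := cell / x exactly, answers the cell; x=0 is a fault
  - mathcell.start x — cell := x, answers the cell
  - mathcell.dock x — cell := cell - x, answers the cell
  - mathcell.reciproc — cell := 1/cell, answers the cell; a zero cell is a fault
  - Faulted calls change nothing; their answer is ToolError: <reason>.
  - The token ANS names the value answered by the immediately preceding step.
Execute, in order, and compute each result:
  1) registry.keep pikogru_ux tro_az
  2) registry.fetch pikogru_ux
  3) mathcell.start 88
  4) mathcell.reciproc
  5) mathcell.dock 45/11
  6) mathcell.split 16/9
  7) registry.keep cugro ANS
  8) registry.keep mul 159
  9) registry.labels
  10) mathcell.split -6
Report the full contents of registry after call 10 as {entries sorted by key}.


I invoke registry.keep on k: pikogru_ux, v: tro_az, yielding nil.
Using registry.fetch on k: pikogru_ux, — result: tro_az.
Invoking mathcell.start on x: 88, which returns 88.
I call mathcell.reciproc, and observe 1/88.
I invoke mathcell.dock on x: 45/11, which returns -359/88.
Invoking mathcell.split on x: 16/9, → -3231/1408.
Calling registry.keep on k: cugro, v: ANS: nil.
Invoking registry.keep on k: mul, v: 159, and see nil.
I invoke registry.labels, yielding [cugro, mul, pikogru_ux, prubi].
Next I call mathcell.split on x: -6, and get 1077/2816.

Answer: {cugro=-3231/1408, mul=159, pikogru_ux=tro_az, prubi=-893}


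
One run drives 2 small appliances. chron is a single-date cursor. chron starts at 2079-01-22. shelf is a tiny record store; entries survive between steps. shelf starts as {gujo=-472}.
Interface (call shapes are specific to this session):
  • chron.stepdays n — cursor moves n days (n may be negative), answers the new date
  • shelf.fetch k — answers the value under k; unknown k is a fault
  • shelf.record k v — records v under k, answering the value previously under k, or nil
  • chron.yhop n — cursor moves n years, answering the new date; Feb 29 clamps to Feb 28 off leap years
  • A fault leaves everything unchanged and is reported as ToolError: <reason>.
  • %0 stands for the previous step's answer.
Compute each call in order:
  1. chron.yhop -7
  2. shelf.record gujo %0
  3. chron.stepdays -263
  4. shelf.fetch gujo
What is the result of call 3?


Answer: 2071-05-04

Derivation:
>>> chron.yhop n=-7
:: 2072-01-22
>>> shelf.record k=gujo v=%0
:: -472
>>> chron.stepdays n=-263
:: 2071-05-04
>>> shelf.fetch k=gujo
:: 2072-01-22


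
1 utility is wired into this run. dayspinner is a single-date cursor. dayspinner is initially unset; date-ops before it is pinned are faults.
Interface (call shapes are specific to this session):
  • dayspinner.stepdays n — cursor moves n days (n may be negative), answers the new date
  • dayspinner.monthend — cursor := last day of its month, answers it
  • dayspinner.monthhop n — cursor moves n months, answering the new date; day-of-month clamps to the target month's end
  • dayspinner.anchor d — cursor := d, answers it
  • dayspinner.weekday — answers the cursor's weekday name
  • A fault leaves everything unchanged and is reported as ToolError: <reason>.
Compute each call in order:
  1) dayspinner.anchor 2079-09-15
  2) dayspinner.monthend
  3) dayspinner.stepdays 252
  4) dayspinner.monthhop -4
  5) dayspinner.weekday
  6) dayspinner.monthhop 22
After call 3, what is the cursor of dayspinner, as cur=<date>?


> dayspinner.anchor d='2079-09-15'
  2079-09-15
> dayspinner.monthend
  2079-09-30
> dayspinner.stepdays n='252'
  2080-06-08
> dayspinner.monthhop n='-4'
  2080-02-08
> dayspinner.weekday
  Thursday
> dayspinner.monthhop n='22'
  2081-12-08

Answer: cur=2080-06-08


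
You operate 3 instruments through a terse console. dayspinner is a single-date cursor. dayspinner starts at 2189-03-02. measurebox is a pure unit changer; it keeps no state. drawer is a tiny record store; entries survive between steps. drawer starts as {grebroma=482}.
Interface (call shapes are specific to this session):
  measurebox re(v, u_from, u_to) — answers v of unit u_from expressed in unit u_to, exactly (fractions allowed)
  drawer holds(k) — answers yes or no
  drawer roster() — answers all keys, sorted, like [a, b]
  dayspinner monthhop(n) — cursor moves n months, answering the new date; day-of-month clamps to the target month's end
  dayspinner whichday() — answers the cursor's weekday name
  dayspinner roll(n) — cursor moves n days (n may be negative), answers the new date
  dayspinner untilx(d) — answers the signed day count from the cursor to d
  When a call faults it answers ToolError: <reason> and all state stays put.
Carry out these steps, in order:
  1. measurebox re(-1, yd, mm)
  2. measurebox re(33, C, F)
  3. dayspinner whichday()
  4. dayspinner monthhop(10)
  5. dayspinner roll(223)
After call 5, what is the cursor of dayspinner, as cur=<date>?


==> measurebox re(-1, yd, mm)
<== -4572/5
==> measurebox re(33, C, F)
<== 457/5
==> dayspinner whichday()
<== Monday
==> dayspinner monthhop(10)
<== 2190-01-02
==> dayspinner roll(223)
<== 2190-08-13

Answer: cur=2190-08-13


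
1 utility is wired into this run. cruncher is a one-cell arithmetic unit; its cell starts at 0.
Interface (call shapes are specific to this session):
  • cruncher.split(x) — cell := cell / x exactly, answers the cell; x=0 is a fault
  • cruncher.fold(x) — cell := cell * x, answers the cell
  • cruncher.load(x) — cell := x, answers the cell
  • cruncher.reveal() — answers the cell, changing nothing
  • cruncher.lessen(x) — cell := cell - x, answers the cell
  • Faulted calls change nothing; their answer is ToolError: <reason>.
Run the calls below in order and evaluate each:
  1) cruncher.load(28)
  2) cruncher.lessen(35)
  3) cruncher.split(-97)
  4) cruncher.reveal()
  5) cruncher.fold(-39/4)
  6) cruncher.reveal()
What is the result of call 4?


$ load x→28
[out] 28
$ lessen x→35
[out] -7
$ split x→-97
[out] 7/97
$ reveal
[out] 7/97
$ fold x→-39/4
[out] -273/388
$ reveal
[out] -273/388

Answer: 7/97


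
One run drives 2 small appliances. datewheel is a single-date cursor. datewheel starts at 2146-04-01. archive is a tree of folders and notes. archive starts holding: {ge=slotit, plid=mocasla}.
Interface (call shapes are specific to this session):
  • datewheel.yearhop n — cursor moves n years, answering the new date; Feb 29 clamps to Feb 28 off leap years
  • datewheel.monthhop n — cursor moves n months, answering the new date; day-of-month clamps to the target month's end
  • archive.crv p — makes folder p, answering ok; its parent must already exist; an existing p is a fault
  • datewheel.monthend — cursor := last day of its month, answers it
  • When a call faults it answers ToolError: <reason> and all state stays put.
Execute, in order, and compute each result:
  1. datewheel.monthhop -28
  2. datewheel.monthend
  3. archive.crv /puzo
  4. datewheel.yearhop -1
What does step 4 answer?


·→ datewheel.monthhop(n→-28)
·← 2143-12-01
·→ datewheel.monthend()
·← 2143-12-31
·→ archive.crv(p→/puzo)
·← ok
·→ datewheel.yearhop(n→-1)
·← 2142-12-31

Answer: 2142-12-31


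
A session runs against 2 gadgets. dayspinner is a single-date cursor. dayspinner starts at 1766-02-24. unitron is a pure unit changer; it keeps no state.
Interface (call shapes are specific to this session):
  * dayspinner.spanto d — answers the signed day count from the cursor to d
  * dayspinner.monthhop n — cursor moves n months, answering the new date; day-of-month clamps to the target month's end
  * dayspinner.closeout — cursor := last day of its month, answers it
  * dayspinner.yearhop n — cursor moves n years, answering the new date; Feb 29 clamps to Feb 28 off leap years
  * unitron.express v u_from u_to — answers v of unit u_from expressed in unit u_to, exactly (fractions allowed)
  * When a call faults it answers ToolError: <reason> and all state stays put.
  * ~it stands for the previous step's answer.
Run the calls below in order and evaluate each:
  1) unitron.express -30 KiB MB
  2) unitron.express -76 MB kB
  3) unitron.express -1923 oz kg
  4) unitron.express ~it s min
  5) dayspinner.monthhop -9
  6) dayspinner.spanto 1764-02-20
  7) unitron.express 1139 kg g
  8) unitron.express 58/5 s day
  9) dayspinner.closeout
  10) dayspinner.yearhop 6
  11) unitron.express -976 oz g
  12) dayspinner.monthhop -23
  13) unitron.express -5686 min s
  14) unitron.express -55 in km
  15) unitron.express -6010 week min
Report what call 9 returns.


>> express(v='-30', u_from='KiB', u_to='MB')
<< -96/3125
>> express(v='-76', u_from='MB', u_to='kB')
<< -76000
>> express(v='-1923', u_from='oz', u_to='kg')
<< -87225812751/1600000000
>> express(v='~it', u_from='s', u_to='min')
<< -29075270917/32000000000
>> monthhop(n='-9')
<< 1765-05-24
>> spanto(d='1764-02-20')
<< -459
>> express(v='1139', u_from='kg', u_to='g')
<< 1139000
>> express(v='58/5', u_from='s', u_to='day')
<< 29/216000
>> closeout()
<< 1765-05-31
>> yearhop(n='6')
<< 1771-05-31
>> express(v='-976', u_from='oz', u_to='g')
<< -2766913457/100000
>> monthhop(n='-23')
<< 1769-06-30
>> express(v='-5686', u_from='min', u_to='s')
<< -341160
>> express(v='-55', u_from='in', u_to='km')
<< -1397/1000000
>> express(v='-6010', u_from='week', u_to='min')
<< -60580800

Answer: 1765-05-31


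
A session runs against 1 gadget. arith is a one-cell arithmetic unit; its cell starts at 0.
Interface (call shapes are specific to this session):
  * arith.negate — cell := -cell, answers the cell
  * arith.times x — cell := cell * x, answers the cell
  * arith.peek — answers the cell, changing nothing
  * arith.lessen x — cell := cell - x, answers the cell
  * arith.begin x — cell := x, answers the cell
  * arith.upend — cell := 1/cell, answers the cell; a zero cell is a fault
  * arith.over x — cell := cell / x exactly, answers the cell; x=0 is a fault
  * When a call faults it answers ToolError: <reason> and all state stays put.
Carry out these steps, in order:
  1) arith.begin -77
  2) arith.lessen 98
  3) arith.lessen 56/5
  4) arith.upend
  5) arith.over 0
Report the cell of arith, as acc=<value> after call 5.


Answer: acc=-5/931

Derivation:
·→ begin(x: -77)
·← -77
·→ lessen(x: 98)
·← -175
·→ lessen(x: 56/5)
·← -931/5
·→ upend()
·← -5/931
·→ over(x: 0)
·← ToolError: division by zero


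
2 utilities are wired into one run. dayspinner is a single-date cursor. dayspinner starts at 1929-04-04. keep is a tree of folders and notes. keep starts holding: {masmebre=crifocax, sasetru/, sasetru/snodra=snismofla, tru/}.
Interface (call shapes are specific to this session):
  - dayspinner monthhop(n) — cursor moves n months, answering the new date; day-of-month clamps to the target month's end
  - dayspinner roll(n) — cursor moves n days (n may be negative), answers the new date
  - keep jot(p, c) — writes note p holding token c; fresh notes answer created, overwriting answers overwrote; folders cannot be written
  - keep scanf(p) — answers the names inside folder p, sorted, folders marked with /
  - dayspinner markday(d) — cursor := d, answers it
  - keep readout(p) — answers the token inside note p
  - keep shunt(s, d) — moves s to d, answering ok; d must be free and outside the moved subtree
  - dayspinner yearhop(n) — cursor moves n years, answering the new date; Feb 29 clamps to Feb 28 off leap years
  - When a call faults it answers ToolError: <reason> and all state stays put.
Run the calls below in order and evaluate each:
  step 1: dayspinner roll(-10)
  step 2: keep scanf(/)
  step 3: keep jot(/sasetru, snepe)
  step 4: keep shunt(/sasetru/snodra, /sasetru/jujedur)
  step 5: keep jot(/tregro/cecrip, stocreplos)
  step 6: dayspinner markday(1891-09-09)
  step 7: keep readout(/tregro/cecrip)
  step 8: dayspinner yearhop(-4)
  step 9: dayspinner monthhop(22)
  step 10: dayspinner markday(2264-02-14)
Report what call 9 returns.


Answer: 1889-07-09

Derivation:
Do: dayspinner roll[-10]
See: 1929-03-25
Do: keep scanf[/]
See: [masmebre, sasetru/, tru/]
Do: keep jot[/sasetru; snepe]
See: ToolError: is a directory
Do: keep shunt[/sasetru/snodra; /sasetru/jujedur]
See: ok
Do: keep jot[/tregro/cecrip; stocreplos]
See: ToolError: no parent
Do: dayspinner markday[1891-09-09]
See: 1891-09-09
Do: keep readout[/tregro/cecrip]
See: ToolError: not found
Do: dayspinner yearhop[-4]
See: 1887-09-09
Do: dayspinner monthhop[22]
See: 1889-07-09
Do: dayspinner markday[2264-02-14]
See: 2264-02-14


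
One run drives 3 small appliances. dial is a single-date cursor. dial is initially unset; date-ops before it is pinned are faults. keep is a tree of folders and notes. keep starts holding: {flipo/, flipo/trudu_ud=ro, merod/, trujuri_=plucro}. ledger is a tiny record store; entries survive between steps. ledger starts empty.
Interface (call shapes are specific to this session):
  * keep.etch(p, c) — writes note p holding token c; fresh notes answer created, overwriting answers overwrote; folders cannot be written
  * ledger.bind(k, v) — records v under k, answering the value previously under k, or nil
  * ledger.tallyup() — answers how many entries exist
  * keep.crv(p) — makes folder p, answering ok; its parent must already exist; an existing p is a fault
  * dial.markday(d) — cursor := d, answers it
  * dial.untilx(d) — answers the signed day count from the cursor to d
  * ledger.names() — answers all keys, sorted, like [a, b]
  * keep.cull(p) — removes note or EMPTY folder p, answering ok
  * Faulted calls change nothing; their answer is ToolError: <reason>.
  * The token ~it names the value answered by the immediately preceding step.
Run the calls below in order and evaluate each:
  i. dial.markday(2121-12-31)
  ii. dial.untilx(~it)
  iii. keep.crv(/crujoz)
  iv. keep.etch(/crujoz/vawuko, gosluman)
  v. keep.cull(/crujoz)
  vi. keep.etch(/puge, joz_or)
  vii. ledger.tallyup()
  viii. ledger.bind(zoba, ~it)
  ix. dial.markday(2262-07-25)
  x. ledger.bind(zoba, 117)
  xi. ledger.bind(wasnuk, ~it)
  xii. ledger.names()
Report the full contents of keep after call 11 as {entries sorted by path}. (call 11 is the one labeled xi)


>> markday(d='2121-12-31')
<< 2121-12-31
>> untilx(d='~it')
<< 0
>> crv(p='/crujoz')
<< ok
>> etch(p='/crujoz/vawuko', c='gosluman')
<< created
>> cull(p='/crujoz')
<< ToolError: not empty
>> etch(p='/puge', c='joz_or')
<< created
>> tallyup()
<< 0
>> bind(k='zoba', v='~it')
<< nil
>> markday(d='2262-07-25')
<< 2262-07-25
>> bind(k='zoba', v='117')
<< 0
>> bind(k='wasnuk', v='~it')
<< nil
>> names()
<< [wasnuk, zoba]

Answer: {crujoz/, crujoz/vawuko=gosluman, flipo/, flipo/trudu_ud=ro, merod/, puge=joz_or, trujuri_=plucro}


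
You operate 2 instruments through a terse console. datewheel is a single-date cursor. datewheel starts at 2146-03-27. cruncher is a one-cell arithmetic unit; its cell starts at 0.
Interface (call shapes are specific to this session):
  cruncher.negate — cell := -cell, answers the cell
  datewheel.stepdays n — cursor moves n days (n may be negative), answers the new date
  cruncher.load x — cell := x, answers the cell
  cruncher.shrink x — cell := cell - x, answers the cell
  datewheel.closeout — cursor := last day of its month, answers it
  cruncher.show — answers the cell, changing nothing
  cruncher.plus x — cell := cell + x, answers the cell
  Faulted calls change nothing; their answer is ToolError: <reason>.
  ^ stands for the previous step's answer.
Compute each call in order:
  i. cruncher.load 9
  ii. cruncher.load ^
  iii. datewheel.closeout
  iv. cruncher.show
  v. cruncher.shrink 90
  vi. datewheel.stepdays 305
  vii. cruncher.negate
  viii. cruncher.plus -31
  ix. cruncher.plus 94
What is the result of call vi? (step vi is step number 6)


Answer: 2147-01-30

Derivation:
I use cruncher.load(x: 9), yielding 9.
Next I call cruncher.load(x: ^), and observe 9.
I use datewheel.closeout, — result: 2146-03-31.
I try cruncher.show(), and see 9.
Next I call cruncher.shrink(x: 90), → -81.
Next I call datewheel.stepdays(n: 305), giving 2147-01-30.
I try cruncher.negate, and see 81.
Next I call cruncher.plus(x: -31), and observe 50.
I invoke cruncher.plus(x: 94), giving 144.


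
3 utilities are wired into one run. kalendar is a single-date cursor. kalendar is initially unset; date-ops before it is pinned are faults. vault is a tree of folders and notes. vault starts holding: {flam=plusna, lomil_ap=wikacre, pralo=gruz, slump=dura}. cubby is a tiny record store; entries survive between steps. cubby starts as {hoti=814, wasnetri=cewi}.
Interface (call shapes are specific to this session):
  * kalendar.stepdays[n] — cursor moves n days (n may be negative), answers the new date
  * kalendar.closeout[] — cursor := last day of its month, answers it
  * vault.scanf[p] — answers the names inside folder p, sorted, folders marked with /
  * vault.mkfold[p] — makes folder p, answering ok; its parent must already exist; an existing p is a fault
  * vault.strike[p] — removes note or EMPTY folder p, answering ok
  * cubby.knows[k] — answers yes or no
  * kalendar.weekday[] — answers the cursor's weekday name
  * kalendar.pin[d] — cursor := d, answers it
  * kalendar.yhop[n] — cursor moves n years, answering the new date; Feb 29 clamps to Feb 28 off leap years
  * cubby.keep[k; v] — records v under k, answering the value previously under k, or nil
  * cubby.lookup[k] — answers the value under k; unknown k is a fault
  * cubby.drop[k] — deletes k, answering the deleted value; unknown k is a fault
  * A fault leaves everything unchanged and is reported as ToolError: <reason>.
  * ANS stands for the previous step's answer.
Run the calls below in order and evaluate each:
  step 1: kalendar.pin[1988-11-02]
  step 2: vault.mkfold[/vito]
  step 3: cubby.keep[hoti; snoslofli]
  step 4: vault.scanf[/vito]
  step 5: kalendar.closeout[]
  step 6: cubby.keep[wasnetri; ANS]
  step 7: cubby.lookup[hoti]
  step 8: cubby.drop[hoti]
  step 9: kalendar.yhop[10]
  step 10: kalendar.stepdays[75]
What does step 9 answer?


Then kalendar.pin passing d→1988-11-02, → 1988-11-02.
I use vault.mkfold passing p→/vito, and get ok.
Then cubby.keep passing k→hoti, v→snoslofli, and see 814.
Invoking vault.scanf passing p→/vito, which returns [].
I try kalendar.closeout: 1988-11-30.
Then cubby.keep passing k→wasnetri, v→ANS: cewi.
Calling cubby.lookup passing k→hoti: snoslofli.
I call cubby.drop passing k→hoti, and get snoslofli.
I try kalendar.yhop passing n→10, — result: 1998-11-30.
I run kalendar.stepdays passing n→75, which returns 1999-02-13.

Answer: 1998-11-30


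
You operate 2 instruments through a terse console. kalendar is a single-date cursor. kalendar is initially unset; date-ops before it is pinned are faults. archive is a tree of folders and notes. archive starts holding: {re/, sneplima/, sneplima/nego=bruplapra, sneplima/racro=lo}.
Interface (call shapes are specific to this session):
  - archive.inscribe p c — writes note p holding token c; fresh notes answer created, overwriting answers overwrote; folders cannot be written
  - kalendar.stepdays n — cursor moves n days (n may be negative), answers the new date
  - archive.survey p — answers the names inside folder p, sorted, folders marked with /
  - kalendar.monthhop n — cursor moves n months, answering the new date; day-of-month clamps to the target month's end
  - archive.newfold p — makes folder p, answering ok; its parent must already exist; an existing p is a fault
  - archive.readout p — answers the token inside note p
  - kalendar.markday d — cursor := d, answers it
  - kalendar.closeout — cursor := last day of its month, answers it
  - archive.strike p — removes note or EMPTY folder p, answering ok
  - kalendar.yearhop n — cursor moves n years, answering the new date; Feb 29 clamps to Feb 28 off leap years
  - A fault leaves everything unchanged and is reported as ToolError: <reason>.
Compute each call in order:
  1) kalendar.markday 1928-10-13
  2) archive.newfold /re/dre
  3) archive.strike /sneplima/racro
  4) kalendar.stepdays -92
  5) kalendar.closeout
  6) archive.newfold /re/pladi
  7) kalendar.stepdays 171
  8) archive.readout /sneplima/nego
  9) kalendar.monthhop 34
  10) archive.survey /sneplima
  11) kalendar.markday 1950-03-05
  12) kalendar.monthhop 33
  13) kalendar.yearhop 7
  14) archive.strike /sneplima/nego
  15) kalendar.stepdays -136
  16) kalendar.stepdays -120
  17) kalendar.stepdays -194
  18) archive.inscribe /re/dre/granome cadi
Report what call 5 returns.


Calling markday on d='1928-10-13', and observe 1928-10-13.
I run newfold on p='/re/dre', → ok.
Next I call strike on p='/sneplima/racro', yielding ok.
Next I call stepdays on n='-92', and see 1928-07-13.
Now I run closeout, and observe 1928-07-31.
Using newfold on p='/re/pladi', and observe ok.
I run stepdays on n='171', yielding 1929-01-18.
I use readout on p='/sneplima/nego', yielding bruplapra.
I try monthhop on n='34', which returns 1931-11-18.
I call survey on p='/sneplima': [nego].
Then markday on d='1950-03-05', yielding 1950-03-05.
I invoke monthhop on n='33', — result: 1952-12-05.
Now I run yearhop on n='7', → 1959-12-05.
Using strike on p='/sneplima/nego', which returns ok.
Using stepdays on n='-136', and observe 1959-07-22.
I call stepdays on n='-120', and see 1959-03-24.
Now I run stepdays on n='-194': 1958-09-11.
Using inscribe on p='/re/dre/granome', c='cadi', and get created.

Answer: 1928-07-31


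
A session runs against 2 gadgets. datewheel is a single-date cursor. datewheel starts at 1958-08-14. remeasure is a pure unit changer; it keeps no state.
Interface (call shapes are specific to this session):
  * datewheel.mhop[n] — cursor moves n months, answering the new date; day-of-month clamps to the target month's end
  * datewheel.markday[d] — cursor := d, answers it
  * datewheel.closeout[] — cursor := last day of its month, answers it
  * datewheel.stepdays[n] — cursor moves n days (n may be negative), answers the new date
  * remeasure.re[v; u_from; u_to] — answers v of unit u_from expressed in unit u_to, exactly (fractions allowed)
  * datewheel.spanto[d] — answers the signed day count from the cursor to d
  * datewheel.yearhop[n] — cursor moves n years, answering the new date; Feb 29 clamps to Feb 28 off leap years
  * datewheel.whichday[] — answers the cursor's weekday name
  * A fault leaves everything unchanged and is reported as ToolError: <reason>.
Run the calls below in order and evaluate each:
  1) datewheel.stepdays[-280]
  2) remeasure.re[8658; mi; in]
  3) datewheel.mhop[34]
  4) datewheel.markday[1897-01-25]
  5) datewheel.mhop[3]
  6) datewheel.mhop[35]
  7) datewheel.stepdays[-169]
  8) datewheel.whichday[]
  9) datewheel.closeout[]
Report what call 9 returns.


Answer: 1899-10-31

Derivation:
→ stepdays(n=-280)
← 1957-11-07
→ re(v=8658, u_from=mi, u_to=in)
← 548570880
→ mhop(n=34)
← 1960-09-07
→ markday(d=1897-01-25)
← 1897-01-25
→ mhop(n=3)
← 1897-04-25
→ mhop(n=35)
← 1900-03-25
→ stepdays(n=-169)
← 1899-10-07
→ whichday()
← Saturday
→ closeout()
← 1899-10-31
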